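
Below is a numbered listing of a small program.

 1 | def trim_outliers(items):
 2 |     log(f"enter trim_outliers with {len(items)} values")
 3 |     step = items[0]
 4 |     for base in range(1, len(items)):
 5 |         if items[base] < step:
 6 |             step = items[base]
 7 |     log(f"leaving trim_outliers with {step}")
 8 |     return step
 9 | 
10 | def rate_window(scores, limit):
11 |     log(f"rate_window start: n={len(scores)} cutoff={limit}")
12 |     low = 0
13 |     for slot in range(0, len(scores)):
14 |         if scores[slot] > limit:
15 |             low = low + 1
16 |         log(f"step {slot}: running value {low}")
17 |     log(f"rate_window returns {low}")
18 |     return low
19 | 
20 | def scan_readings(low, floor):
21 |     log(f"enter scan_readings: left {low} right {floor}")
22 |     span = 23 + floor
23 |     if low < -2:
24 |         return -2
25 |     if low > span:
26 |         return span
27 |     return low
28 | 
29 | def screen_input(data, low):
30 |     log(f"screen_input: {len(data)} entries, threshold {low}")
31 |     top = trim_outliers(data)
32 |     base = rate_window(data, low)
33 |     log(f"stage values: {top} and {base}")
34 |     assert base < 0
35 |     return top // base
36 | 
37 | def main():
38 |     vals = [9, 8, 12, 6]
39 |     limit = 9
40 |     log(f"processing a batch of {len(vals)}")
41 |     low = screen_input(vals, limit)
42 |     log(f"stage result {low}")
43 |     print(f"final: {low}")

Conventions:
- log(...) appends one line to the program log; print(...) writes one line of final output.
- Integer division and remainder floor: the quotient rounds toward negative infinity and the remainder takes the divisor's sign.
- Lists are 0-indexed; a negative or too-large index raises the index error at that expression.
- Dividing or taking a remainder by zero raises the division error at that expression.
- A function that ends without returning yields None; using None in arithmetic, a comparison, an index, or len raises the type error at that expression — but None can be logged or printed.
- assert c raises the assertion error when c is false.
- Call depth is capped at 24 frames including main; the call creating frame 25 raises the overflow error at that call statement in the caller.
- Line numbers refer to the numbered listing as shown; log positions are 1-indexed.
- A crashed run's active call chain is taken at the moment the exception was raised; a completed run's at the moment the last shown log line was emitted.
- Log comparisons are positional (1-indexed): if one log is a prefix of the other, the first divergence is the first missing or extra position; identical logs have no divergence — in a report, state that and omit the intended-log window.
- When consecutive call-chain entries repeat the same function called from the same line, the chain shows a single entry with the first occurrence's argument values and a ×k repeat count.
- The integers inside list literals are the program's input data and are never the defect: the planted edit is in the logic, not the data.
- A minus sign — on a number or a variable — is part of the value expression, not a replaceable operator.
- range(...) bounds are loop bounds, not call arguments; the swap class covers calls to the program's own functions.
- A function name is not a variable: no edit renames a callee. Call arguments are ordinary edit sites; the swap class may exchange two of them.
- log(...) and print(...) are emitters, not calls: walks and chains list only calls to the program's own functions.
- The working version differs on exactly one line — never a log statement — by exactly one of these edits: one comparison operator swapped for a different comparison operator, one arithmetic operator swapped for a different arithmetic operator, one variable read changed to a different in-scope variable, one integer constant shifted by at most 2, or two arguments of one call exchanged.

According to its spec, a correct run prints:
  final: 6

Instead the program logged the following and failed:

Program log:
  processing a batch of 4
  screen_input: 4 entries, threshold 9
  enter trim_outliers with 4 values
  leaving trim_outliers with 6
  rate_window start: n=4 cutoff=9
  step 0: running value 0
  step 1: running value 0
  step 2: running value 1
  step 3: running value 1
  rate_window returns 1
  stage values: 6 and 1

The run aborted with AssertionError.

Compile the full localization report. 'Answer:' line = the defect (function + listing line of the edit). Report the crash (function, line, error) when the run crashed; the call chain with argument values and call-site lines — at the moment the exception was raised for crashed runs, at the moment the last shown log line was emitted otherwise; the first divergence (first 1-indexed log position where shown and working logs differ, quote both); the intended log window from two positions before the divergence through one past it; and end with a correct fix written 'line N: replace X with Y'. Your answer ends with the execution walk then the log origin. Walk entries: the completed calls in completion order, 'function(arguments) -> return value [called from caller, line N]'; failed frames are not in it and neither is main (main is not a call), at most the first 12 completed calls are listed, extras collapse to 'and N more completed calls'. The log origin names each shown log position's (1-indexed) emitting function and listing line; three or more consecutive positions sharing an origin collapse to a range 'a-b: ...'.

Answer: the defect is in screen_input at line 34.
Key fact: After 11 matching log lines the faulty run goes silent, while the working version continues with 'stage result 6'.
Crash: screen_input, line 34, AssertionError.
Call chain: main -> screen_input([9, 8, 12, 6], 9) (called at line 41).
First divergence: position 12 — after 11 matching lines the faulty run goes silent; intended next line 'stage result 6'.
Intended log window:
  10: rate_window returns 1
  11: stage values: 6 and 1
  12: stage result 6
Execution walk:
  trim_outliers([9, 8, 12, 6]) -> 6  [called from screen_input, line 31]
  rate_window([9, 8, 12, 6], 9) -> 1  [called from screen_input, line 32]
Log origin:
  1: logged in main at line 40
  2: logged in screen_input at line 30
  3: logged in trim_outliers at line 2
  4: logged in trim_outliers at line 7
  5: logged in rate_window at line 11
  6-9: logged in rate_window at line 16
  10: logged in rate_window at line 17
  11: logged in screen_input at line 33
A correct fix: line 34: replace `<` with `>`.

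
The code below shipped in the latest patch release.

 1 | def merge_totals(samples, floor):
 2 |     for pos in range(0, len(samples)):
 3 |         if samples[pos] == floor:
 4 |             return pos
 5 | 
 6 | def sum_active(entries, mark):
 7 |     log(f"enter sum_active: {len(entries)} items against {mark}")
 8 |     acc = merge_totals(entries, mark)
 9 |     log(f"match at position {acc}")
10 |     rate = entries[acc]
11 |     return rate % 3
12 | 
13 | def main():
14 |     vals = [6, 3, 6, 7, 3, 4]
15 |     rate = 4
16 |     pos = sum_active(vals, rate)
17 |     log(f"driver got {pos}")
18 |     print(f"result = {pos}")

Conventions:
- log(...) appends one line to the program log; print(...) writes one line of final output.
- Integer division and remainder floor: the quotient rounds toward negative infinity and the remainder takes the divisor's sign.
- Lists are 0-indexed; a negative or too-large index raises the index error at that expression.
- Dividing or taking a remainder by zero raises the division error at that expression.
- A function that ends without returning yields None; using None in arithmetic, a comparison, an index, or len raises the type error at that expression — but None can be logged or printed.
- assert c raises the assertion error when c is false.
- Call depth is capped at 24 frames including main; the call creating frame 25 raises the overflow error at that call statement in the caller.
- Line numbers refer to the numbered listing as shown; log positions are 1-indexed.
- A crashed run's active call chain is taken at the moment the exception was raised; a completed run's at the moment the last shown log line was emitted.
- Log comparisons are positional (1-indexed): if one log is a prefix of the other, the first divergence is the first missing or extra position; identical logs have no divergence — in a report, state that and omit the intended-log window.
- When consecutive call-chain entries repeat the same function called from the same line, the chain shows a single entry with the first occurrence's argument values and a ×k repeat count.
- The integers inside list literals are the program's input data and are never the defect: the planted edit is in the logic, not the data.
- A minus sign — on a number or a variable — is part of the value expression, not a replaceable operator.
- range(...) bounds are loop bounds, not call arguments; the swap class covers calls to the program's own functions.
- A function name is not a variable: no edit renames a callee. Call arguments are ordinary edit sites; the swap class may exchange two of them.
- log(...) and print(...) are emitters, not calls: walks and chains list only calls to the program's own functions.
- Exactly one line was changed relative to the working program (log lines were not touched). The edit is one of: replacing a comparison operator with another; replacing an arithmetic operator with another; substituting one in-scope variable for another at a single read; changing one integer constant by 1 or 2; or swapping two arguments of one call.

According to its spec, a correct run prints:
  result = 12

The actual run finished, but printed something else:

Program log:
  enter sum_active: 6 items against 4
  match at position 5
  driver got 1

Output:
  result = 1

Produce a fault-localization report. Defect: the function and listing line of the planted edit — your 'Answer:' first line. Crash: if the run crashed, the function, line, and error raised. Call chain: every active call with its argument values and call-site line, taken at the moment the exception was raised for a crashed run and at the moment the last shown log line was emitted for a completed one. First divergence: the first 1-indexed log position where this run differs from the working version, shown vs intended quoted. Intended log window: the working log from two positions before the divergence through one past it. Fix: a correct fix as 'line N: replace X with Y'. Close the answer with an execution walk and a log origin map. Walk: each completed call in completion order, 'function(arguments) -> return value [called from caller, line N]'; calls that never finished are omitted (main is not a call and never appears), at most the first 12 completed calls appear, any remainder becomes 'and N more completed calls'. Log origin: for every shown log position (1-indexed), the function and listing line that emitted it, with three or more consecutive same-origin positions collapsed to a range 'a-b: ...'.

Answer: the defect is in sum_active at line 11.
Core observation: At log position 3 the runs split — shown 'driver got 1', but the working version logs 'driver got 12'.
Call chain: main.
First divergence: at position 3 the run shows 'driver got 1' where the working version logs 'driver got 12'.
Intended log window:
  1: enter sum_active: 6 items against 4
  2: match at position 5
  3: driver got 12
Execution walk:
  merge_totals([6, 3, 6, 7, 3, 4], 4) -> 5  [called from sum_active, line 8]
  sum_active([6, 3, 6, 7, 3, 4], 4) -> 1  [called from main, line 16]
Log origins:
  1: from sum_active, line 7
  2: from sum_active, line 9
  3: from main, line 17
A correct fix: line 11: replace `%` with `*`.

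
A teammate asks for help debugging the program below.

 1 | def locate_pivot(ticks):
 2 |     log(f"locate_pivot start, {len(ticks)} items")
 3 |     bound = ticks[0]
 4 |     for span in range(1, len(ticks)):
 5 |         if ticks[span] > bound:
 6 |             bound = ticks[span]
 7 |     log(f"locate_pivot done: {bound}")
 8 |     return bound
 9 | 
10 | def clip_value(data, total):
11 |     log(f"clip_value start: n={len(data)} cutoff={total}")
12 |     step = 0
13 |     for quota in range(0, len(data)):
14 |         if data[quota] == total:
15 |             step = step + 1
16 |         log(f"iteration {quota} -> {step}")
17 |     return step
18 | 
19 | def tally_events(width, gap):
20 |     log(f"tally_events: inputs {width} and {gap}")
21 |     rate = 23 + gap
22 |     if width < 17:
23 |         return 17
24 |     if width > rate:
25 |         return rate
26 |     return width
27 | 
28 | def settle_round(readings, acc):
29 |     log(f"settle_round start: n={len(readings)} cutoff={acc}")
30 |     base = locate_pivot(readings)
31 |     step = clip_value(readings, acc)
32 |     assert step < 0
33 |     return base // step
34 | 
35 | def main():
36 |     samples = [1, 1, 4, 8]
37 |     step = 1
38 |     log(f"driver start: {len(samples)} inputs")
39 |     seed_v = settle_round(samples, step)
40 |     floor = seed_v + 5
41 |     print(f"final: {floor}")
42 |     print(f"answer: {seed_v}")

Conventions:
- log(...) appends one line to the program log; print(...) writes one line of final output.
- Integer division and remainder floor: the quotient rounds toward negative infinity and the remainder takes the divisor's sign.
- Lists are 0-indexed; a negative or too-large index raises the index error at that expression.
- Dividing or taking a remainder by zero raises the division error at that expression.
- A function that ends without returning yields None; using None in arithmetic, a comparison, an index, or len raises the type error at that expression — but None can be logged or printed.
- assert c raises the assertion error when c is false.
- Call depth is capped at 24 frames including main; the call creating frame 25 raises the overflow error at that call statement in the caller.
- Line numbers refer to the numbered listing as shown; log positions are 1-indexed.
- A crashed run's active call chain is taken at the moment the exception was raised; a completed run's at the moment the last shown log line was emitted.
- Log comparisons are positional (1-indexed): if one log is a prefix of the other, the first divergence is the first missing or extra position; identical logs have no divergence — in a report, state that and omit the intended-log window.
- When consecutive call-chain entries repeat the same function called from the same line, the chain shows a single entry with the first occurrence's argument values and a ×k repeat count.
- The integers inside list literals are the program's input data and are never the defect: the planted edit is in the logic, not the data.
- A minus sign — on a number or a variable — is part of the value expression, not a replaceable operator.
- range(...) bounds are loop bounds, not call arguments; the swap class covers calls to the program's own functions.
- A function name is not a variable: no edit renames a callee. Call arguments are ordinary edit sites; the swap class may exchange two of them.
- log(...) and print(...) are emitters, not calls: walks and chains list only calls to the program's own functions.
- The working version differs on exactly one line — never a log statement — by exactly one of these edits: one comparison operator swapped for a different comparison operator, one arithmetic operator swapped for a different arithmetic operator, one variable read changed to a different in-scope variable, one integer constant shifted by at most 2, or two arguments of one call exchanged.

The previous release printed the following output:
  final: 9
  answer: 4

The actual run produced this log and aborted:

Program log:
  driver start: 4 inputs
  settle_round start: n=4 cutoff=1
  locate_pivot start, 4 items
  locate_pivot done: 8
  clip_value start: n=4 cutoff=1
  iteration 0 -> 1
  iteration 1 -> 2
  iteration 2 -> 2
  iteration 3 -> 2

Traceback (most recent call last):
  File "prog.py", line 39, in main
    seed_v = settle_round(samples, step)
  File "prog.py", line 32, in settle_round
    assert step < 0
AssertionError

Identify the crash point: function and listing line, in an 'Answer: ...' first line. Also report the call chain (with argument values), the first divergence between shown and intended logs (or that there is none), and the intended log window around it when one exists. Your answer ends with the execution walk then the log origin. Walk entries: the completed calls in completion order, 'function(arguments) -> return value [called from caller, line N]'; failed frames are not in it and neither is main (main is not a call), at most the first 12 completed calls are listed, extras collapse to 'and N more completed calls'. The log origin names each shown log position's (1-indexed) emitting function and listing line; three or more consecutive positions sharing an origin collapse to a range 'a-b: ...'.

Answer: the error was raised in settle_round, line 32.
Core observation: No log line differs; the crash is the first visible symptom.
Call chain: main -> settle_round([1, 1, 4, 8], 1) (called at line 39).
First divergence: there is none — every log position agrees.
Execution walk:
  locate_pivot([1, 1, 4, 8]) -> 8  [called from settle_round, line 30]
  clip_value([1, 1, 4, 8], 1) -> 2  [called from settle_round, line 31]
Log line origins:
  1: emitted by main (line 38)
  2: emitted by settle_round (line 29)
  3: emitted by locate_pivot (line 2)
  4: emitted by locate_pivot (line 7)
  5: emitted by clip_value (line 11)
  6-9: emitted by clip_value (line 16)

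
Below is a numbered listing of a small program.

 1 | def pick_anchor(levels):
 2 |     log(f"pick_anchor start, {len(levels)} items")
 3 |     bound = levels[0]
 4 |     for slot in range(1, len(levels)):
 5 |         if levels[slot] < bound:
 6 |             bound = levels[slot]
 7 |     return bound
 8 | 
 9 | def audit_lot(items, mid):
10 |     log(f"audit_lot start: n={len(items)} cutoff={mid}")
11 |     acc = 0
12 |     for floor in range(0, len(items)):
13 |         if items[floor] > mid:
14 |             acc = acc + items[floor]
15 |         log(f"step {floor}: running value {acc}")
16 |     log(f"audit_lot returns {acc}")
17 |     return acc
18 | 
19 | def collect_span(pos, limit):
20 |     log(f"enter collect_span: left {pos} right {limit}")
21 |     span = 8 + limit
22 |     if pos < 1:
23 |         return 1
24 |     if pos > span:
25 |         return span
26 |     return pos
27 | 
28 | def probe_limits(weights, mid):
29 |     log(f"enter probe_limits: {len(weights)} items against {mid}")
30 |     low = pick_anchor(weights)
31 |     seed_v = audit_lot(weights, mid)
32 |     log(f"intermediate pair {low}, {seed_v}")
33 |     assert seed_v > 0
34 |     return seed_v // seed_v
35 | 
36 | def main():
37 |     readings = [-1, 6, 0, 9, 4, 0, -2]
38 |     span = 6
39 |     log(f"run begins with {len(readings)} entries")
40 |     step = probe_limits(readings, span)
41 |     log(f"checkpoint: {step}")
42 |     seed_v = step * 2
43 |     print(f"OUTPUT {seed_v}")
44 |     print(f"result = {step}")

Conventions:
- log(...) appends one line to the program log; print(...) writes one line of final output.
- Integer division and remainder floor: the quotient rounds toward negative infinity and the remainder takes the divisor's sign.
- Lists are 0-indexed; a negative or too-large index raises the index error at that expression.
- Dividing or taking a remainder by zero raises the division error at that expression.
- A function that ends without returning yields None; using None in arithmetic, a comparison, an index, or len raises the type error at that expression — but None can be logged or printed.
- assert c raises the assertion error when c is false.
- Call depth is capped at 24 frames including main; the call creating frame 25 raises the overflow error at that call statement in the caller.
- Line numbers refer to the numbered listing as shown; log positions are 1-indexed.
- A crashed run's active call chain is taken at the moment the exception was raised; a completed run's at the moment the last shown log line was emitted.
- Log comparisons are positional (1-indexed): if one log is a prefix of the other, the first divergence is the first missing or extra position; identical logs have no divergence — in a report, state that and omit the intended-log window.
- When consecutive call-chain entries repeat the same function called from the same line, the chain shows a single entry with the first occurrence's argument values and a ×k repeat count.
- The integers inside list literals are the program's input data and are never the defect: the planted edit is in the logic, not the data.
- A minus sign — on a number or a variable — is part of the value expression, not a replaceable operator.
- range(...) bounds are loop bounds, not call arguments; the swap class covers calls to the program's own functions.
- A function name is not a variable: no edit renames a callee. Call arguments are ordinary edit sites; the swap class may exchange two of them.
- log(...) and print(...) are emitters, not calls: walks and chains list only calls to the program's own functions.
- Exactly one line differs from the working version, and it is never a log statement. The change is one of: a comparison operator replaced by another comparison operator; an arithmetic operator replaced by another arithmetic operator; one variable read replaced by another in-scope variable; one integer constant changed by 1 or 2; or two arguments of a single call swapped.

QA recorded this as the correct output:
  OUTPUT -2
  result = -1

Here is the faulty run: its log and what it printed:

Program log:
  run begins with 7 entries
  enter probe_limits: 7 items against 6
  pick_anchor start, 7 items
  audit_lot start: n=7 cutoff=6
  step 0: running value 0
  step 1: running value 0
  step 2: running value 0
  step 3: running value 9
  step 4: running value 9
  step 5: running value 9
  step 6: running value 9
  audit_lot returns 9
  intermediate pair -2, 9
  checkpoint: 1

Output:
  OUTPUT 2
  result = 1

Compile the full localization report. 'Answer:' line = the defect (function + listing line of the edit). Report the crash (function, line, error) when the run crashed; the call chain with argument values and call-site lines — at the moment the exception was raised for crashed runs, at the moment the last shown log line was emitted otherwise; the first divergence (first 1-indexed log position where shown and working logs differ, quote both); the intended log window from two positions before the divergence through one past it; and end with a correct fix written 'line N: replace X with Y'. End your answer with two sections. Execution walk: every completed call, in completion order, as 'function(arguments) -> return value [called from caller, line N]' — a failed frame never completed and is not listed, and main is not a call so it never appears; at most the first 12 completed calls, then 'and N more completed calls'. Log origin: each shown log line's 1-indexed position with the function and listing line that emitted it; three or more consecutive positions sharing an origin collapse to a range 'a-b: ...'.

Answer: the defect is in probe_limits at line 34.
Key fact: Everything matches until log position 14, which reads 'checkpoint: 1' in place of 'checkpoint: -1'.
Call chain: main.
First divergence: position 14; shown 'checkpoint: 1' vs intended 'checkpoint: -1'.
Intended log window:
  12: audit_lot returns 9
  13: intermediate pair -2, 9
  14: checkpoint: -1
Execution walk:
  pick_anchor([-1, 6, 0, 9, 4, 0, -2]) -> -2  [called from probe_limits, line 30]
  audit_lot([-1, 6, 0, 9, 4, 0, -2], 6) -> 9  [called from probe_limits, line 31]
  probe_limits([-1, 6, 0, 9, 4, 0, -2], 6) -> 1  [called from main, line 40]
Origin of each log line:
  1: emitted by main (line 39)
  2: emitted by probe_limits (line 29)
  3: emitted by pick_anchor (line 2)
  4: emitted by audit_lot (line 10)
  5-11: emitted by audit_lot (line 15)
  12: emitted by audit_lot (line 16)
  13: emitted by probe_limits (line 32)
  14: emitted by main (line 41)
A correct fix: line 34: replace `seed_v // seed_v` with `low // seed_v`.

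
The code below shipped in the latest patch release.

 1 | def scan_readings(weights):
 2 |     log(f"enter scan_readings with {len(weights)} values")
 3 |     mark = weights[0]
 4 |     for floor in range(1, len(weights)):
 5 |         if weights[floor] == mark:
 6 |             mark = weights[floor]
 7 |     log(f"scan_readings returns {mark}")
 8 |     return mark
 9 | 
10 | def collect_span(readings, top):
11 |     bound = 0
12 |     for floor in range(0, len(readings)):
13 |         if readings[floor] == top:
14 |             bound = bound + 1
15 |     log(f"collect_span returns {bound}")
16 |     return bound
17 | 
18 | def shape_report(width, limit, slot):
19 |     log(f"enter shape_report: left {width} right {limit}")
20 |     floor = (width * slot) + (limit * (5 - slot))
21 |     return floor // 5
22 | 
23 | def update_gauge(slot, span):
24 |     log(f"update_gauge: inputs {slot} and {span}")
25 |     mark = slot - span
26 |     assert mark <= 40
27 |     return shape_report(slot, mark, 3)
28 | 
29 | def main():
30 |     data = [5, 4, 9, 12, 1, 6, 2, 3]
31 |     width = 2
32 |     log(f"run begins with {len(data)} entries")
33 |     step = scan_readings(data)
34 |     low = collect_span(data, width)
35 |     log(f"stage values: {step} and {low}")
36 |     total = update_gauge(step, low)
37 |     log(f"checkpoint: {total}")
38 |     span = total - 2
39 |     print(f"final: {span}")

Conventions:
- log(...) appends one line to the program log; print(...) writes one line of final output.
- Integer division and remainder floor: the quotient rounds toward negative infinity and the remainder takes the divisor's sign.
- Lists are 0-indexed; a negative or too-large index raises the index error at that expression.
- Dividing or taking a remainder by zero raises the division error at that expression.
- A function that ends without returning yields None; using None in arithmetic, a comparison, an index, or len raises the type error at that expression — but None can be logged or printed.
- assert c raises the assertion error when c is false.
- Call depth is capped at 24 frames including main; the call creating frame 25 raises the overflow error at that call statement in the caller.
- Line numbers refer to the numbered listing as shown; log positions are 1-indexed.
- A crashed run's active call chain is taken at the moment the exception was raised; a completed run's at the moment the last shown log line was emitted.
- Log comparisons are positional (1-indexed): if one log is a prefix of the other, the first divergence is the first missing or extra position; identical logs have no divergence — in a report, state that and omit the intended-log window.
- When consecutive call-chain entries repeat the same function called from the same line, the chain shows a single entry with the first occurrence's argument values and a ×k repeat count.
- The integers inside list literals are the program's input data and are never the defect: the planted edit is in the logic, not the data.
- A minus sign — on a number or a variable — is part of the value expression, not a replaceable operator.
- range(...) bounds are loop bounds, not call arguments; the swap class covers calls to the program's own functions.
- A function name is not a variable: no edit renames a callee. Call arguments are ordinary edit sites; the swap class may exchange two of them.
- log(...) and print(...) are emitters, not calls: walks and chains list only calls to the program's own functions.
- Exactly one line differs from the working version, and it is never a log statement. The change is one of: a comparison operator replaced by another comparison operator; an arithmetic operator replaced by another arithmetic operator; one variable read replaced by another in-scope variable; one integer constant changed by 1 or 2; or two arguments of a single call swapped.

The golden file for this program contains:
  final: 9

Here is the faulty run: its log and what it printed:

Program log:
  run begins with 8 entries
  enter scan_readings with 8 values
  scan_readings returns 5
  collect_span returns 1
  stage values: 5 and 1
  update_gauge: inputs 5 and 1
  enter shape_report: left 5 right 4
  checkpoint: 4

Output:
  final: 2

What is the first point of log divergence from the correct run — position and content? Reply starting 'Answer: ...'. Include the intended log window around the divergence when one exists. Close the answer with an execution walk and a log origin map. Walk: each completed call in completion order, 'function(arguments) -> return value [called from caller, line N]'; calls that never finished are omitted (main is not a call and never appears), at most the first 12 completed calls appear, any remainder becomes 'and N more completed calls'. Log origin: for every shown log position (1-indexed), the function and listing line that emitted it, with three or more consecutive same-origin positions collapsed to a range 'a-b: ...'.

Answer: position 3 — shown 'scan_readings returns 5', intended 'scan_readings returns 12'.
Intended log window:
  1: run begins with 8 entries
  2: enter scan_readings with 8 values
  3: scan_readings returns 12
  4: collect_span returns 1
Execution walk:
  scan_readings([5, 4, 9, 12, 1, 6, 2, 3]) -> 5  [called from main, line 33]
  collect_span([5, 4, 9, 12, 1, 6, 2, 3], 2) -> 1  [called from main, line 34]
  shape_report(5, 4, 3) -> 4  [called from update_gauge, line 27]
  update_gauge(5, 1) -> 4  [called from main, line 36]
Log origin:
  1: emitted by main (line 32)
  2: emitted by scan_readings (line 2)
  3: emitted by scan_readings (line 7)
  4: emitted by collect_span (line 15)
  5: emitted by main (line 35)
  6: emitted by update_gauge (line 24)
  7: emitted by shape_report (line 19)
  8: emitted by main (line 37)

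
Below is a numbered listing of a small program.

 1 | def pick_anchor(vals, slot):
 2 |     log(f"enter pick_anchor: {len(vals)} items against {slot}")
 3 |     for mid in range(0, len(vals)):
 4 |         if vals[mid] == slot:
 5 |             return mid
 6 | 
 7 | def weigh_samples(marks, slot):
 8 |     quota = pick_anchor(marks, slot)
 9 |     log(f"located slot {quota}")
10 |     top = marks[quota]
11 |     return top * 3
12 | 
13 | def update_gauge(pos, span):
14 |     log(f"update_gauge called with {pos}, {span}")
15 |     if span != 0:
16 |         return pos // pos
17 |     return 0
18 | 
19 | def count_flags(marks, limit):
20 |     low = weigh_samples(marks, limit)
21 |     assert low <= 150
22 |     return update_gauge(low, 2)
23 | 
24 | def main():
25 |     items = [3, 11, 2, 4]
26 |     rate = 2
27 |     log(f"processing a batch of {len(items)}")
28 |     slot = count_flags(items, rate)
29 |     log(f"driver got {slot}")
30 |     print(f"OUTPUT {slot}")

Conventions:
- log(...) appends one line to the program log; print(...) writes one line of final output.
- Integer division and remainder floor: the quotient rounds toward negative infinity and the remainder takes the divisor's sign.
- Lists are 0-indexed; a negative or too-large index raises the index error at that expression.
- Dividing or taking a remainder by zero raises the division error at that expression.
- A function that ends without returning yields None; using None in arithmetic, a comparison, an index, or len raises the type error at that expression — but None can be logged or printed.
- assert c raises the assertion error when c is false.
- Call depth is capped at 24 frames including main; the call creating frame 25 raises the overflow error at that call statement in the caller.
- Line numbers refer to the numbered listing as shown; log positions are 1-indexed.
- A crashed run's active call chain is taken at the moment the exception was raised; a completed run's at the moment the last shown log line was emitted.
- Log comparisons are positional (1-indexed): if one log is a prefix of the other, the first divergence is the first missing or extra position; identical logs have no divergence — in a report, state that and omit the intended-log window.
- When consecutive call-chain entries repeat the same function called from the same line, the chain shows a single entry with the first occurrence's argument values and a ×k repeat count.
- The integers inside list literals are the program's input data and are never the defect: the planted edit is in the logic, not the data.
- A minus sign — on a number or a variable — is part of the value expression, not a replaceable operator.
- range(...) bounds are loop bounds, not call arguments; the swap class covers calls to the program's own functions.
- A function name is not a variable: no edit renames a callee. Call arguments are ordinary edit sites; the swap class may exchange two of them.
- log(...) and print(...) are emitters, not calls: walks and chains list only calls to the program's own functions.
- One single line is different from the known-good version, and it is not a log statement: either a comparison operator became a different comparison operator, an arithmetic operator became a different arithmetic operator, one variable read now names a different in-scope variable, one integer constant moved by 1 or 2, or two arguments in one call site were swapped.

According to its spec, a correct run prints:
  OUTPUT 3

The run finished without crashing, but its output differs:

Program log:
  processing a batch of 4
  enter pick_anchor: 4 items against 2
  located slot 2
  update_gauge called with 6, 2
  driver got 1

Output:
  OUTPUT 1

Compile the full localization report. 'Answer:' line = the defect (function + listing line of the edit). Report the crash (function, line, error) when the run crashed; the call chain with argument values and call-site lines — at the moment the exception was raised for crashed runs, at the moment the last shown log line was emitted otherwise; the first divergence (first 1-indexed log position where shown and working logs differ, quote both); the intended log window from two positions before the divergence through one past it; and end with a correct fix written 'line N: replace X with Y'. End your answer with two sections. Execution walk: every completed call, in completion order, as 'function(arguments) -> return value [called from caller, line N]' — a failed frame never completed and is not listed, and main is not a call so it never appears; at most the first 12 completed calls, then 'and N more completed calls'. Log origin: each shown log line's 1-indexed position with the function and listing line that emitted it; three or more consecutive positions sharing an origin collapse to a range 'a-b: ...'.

Answer: the defect is in update_gauge at line 16.
Core observation: Everything matches until log position 5, which reads 'driver got 1' in place of 'driver got 3'.
Call chain: main.
First divergence: at position 5 the run shows 'driver got 1' where the working version logs 'driver got 3'.
Intended log window:
  3: located slot 2
  4: update_gauge called with 6, 2
  5: driver got 3
Execution walk:
  pick_anchor([3, 11, 2, 4], 2) -> 2  [called from weigh_samples, line 8]
  weigh_samples([3, 11, 2, 4], 2) -> 6  [called from count_flags, line 20]
  update_gauge(6, 2) -> 1  [called from count_flags, line 22]
  count_flags([3, 11, 2, 4], 2) -> 1  [called from main, line 28]
Log origins:
  1: from main, line 27
  2: from pick_anchor, line 2
  3: from weigh_samples, line 9
  4: from update_gauge, line 14
  5: from main, line 29
A correct fix: line 16: replace `pos // pos` with `pos // span`.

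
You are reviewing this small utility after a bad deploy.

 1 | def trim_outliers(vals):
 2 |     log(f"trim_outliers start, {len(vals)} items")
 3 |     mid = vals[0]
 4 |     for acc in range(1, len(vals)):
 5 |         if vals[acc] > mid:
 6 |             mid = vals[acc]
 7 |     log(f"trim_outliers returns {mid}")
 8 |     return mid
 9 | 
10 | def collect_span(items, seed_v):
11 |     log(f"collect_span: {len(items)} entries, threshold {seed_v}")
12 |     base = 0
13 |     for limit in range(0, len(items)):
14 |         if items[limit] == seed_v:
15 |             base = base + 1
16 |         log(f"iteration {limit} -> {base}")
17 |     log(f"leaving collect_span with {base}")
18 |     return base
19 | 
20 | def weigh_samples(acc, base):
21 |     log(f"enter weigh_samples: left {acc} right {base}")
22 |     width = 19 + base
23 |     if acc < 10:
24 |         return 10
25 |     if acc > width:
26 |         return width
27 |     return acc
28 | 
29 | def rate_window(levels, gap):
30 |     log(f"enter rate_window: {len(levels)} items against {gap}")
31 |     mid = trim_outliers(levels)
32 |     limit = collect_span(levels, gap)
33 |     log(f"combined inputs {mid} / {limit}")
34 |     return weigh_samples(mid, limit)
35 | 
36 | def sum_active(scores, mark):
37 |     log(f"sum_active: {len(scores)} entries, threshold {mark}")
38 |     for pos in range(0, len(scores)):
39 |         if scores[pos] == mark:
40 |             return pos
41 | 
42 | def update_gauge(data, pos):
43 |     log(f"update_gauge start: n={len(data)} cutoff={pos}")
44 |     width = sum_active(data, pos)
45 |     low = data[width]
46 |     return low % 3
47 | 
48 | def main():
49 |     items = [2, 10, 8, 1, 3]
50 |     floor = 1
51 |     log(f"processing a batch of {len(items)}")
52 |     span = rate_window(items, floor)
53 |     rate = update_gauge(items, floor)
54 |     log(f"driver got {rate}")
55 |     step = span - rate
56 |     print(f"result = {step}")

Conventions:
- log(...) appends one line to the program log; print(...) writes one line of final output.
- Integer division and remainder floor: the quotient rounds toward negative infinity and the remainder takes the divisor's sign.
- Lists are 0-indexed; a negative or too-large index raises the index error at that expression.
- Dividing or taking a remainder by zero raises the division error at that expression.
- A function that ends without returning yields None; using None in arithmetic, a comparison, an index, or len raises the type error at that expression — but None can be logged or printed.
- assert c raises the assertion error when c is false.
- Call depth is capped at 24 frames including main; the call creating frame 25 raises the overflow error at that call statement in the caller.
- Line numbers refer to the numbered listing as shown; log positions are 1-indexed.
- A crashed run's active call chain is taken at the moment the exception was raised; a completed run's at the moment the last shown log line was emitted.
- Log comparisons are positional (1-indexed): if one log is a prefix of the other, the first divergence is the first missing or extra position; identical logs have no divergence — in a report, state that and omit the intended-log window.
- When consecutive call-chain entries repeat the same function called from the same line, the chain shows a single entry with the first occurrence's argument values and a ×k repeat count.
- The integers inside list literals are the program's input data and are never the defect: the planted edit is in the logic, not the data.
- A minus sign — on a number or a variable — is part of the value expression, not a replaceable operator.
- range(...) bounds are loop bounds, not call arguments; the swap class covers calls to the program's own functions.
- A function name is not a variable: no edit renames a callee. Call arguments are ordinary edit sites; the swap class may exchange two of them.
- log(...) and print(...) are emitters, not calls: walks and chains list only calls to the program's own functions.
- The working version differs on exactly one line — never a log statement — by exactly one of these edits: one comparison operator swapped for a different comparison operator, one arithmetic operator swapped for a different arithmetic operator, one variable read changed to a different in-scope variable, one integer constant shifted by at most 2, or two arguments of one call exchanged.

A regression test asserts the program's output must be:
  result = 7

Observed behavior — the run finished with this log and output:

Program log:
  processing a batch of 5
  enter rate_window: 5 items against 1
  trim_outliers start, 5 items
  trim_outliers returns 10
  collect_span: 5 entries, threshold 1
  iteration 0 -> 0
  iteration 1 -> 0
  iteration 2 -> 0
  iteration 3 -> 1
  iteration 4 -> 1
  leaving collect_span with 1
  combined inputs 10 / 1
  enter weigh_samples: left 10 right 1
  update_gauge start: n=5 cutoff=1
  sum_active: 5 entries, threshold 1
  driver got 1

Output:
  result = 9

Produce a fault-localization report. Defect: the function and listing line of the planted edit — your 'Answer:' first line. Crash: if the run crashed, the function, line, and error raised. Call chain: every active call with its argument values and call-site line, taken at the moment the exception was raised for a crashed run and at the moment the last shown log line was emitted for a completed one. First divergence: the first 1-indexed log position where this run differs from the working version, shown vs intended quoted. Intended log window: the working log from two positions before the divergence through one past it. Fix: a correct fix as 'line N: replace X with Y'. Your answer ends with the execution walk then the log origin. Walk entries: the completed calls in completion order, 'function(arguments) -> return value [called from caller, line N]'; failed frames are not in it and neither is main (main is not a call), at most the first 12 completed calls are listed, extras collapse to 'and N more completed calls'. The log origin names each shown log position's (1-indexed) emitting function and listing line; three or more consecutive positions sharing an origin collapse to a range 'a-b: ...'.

Answer: the defect is in update_gauge at line 46.
Core observation: At log position 16 the runs split — shown 'driver got 1', but the working version logs 'driver got 3'.
Call chain: main.
First divergence: position 16; shown 'driver got 1' vs intended 'driver got 3'.
Intended log window:
  14: update_gauge start: n=5 cutoff=1
  15: sum_active: 5 entries, threshold 1
  16: driver got 3
Execution walk:
  trim_outliers([2, 10, 8, 1, 3]) -> 10  [called from rate_window, line 31]
  collect_span([2, 10, 8, 1, 3], 1) -> 1  [called from rate_window, line 32]
  weigh_samples(10, 1) -> 10  [called from rate_window, line 34]
  rate_window([2, 10, 8, 1, 3], 1) -> 10  [called from main, line 52]
  sum_active([2, 10, 8, 1, 3], 1) -> 3  [called from update_gauge, line 44]
  update_gauge([2, 10, 8, 1, 3], 1) -> 1  [called from main, line 53]
Log origins:
  1: from main, line 51
  2: from rate_window, line 30
  3: from trim_outliers, line 2
  4: from trim_outliers, line 7
  5: from collect_span, line 11
  6-10: from collect_span, line 16
  11: from collect_span, line 17
  12: from rate_window, line 33
  13: from weigh_samples, line 21
  14: from update_gauge, line 43
  15: from sum_active, line 37
  16: from main, line 54
A correct fix: line 46: replace `%` with `*`.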